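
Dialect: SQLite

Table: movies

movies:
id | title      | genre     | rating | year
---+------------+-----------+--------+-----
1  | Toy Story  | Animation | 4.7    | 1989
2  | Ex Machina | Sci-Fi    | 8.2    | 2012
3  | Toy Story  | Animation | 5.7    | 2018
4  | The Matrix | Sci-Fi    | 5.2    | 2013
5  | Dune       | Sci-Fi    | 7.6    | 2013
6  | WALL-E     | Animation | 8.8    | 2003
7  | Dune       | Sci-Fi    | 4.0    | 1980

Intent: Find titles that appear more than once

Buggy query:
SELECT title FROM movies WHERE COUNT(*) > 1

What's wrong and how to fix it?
Bug: WHERE can't reference COUNT(*); aggregates are computed after WHERE

Fix: GROUP BY title, then filter groups with HAVING COUNT(*) > 1

Corrected query:
SELECT title FROM movies GROUP BY title HAVING COUNT(*) > 1

Result:
title    
---------
Dune     
Toy Story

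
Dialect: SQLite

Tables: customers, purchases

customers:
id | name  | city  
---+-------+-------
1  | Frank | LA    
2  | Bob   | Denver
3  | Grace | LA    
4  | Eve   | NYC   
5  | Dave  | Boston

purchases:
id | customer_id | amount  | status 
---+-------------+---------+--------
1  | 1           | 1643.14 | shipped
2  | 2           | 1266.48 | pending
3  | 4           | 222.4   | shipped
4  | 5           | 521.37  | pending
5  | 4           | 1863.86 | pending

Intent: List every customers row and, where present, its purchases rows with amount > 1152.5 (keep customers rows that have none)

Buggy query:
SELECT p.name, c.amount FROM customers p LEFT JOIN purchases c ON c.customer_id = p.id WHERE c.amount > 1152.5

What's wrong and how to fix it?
Bug: A WHERE condition on the right-hand table after LEFT JOIN drops unmatched parents

Fix: Put 'c.amount > 1152.5' in the JOIN's ON clause instead of WHERE

Corrected query:
SELECT p.name, c.amount FROM customers p LEFT JOIN purchases c ON c.customer_id = p.id AND c.amount > 1152.5

Result:
name  | amount 
------+--------
Frank | 1643.14
Bob   | 1266.48
Grace | NULL   
Eve   | 1863.86
Dave  | NULL   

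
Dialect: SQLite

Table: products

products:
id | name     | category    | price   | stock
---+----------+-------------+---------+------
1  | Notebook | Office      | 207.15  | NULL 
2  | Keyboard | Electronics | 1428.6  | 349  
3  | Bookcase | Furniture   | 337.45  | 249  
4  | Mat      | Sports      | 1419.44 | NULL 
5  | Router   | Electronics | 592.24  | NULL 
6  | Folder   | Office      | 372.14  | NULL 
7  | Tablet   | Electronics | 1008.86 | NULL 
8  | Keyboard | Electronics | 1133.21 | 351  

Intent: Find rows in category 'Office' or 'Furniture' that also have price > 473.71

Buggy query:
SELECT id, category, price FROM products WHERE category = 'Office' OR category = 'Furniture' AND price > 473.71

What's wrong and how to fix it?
Bug: AND binds tighter than OR, so this parses as category = 'Office' OR (category = 'Furniture' AND price > 473.71)

Fix: Add parentheses around the OR so the AND applies to both alternatives

Corrected query:
SELECT id, category, price FROM products WHERE (category = 'Office' OR category = 'Furniture') AND price > 473.71

Result:
(no rows)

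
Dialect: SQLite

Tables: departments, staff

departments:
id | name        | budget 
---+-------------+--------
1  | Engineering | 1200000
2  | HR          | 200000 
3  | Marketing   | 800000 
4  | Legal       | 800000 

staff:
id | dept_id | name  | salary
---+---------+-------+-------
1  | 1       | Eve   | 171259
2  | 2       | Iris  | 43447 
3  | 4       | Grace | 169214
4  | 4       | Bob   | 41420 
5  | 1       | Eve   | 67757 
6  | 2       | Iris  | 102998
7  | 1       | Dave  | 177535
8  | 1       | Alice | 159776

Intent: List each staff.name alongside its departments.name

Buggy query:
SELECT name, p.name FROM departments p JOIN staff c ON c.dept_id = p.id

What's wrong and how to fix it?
Bug: 'name' exists in both joined tables, so the database can't tell which one is meant

Fix: Prefix ambiguous columns with the table alias

Corrected query:
SELECT c.name, p.name FROM departments p JOIN staff c ON c.dept_id = p.id

Result:
name  | name       
------+------------
Eve   | Engineering
Iris  | HR         
Grace | Legal      
Bob   | Legal      
Eve   | Engineering
Iris  | HR         
Dave  | Engineering
Alice | Engineering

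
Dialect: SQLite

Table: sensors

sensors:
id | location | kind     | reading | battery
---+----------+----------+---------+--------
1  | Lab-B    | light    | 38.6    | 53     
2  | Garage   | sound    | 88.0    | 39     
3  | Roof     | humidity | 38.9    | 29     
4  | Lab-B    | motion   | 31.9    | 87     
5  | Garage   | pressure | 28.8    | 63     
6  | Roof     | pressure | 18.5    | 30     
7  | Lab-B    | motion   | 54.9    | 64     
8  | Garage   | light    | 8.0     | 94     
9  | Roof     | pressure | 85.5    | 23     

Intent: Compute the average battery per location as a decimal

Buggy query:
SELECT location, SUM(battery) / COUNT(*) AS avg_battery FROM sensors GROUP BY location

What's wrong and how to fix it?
Bug: Both operands are integers, so '/' performs integer division and truncates

Fix: Cast one side to REAL so the division keeps the fractional part

Corrected query:
SELECT location, SUM(battery) * 1.0 / COUNT(*) AS avg_battery FROM sensors GROUP BY location

Result:
location | avg_battery
---------+------------
Garage   | 65.333333  
Lab-B    | 68         
Roof     | 27.333333  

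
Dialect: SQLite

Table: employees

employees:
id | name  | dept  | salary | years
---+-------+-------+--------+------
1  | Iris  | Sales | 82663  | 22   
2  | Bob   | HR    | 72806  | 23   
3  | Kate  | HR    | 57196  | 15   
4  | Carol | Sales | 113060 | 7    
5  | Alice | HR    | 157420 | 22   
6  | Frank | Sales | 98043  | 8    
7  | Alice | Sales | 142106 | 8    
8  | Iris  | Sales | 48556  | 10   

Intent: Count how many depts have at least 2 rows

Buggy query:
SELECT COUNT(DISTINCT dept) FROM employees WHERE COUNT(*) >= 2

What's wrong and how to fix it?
Bug: COUNT(*) cannot appear in WHERE; the per-group count doesn't exist yet

Fix: Group first with HAVING COUNT(*) >= 2, then COUNT the resulting groups

Corrected query:
SELECT COUNT(*) FROM (SELECT dept FROM employees GROUP BY dept HAVING COUNT(*) >= 2)

Result:
COUNT(*)
--------
2       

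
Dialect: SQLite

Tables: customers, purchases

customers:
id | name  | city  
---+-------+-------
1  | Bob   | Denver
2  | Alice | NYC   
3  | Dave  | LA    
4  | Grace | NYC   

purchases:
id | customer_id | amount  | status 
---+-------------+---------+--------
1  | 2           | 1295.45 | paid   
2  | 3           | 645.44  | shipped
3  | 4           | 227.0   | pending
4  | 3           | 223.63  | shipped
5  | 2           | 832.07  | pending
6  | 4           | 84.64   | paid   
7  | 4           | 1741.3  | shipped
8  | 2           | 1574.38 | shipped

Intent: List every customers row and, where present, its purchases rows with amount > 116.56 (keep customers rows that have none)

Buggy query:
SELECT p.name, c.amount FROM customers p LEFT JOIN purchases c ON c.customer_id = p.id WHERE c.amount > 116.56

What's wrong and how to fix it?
Bug: A WHERE condition on the right-hand table after LEFT JOIN drops unmatched parents

Fix: Put 'c.amount > 116.56' in the JOIN's ON clause instead of WHERE

Corrected query:
SELECT p.name, c.amount FROM customers p LEFT JOIN purchases c ON c.customer_id = p.id AND c.amount > 116.56

Result:
name  | amount 
------+--------
Bob   | NULL   
Alice | 832.07 
Alice | 1295.45
Alice | 1574.38
Dave  | 223.63 
Dave  | 645.44 
Grace | 227    
Grace | 1741.3 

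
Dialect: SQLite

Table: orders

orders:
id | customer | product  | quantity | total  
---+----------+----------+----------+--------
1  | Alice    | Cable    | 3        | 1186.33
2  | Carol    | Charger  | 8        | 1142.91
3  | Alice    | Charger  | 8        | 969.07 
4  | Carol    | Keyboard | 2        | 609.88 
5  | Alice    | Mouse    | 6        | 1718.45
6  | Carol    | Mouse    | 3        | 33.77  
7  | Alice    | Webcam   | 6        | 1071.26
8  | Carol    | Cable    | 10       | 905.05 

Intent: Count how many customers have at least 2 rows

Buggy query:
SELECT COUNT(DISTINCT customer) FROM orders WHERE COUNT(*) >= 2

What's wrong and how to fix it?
Bug: COUNT(*) cannot appear in WHERE; the per-group count doesn't exist yet

Fix: Group first with HAVING COUNT(*) >= 2, then COUNT the resulting groups

Corrected query:
SELECT COUNT(*) FROM (SELECT customer FROM orders GROUP BY customer HAVING COUNT(*) >= 2)

Result:
COUNT(*)
--------
2       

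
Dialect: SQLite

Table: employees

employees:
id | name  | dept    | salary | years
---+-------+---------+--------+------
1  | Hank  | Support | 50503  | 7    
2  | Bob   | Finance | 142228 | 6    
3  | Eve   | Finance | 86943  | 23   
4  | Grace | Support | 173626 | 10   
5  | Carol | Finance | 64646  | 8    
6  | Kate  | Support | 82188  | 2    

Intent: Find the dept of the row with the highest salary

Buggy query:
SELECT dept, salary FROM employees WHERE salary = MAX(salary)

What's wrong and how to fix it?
Bug: MAX(salary) is an aggregate and cannot be used directly in WHERE

Fix: Use a subquery: WHERE salary = (SELECT MAX(salary) FROM employees)

Corrected query:
SELECT dept, salary FROM employees WHERE salary = (SELECT MAX(salary) FROM employees)

Result:
dept    | salary
--------+-------
Support | 173626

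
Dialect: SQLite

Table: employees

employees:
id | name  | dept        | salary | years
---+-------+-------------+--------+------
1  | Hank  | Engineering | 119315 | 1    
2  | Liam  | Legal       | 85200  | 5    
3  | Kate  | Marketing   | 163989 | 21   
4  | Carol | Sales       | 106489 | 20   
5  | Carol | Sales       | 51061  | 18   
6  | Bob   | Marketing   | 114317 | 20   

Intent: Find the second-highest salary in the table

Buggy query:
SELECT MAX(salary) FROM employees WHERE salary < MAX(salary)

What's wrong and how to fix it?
Bug: MAX(salary) on the right of the comparison is an aggregate-in-WHERE error

Fix: Compute the overall MAX in a subquery, then take MAX of rows below it

Corrected query:
SELECT MAX(salary) FROM employees WHERE salary < (SELECT MAX(salary) FROM employees)

Result:
MAX(salary)
-----------
119315     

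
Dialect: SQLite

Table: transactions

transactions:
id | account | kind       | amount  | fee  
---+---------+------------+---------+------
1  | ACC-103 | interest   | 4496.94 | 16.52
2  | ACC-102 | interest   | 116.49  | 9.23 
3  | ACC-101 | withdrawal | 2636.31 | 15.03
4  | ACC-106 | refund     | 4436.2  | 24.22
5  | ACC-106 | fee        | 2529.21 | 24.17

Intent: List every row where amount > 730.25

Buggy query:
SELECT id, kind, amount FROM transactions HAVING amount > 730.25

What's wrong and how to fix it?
Bug: HAVING filters the output of aggregation, but this query has no GROUP BY and no aggregate functions, so SQLite rejects it (HAVING clause on a non-aggregate query); the condition here is per row

Fix: Replace HAVING with WHERE since the condition applies to individual rows

Corrected query:
SELECT id, kind, amount FROM transactions WHERE amount > 730.25

Result:
id | kind       | amount 
---+------------+--------
1  | interest   | 4496.94
3  | withdrawal | 2636.31
4  | refund     | 4436.2 
5  | fee        | 2529.21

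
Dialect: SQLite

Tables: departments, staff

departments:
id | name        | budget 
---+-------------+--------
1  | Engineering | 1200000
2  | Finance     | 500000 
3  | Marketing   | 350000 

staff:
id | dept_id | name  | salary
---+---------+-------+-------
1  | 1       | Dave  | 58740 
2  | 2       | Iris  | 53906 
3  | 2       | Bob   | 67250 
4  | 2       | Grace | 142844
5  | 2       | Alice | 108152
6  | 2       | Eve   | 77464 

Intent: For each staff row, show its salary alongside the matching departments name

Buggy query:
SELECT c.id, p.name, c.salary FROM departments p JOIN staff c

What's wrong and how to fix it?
Bug: JOIN with no ON clause produces a cartesian product; every staff row pairs with every departments row

Fix: Add ON c.dept_id = p.id to the JOIN

Corrected query:
SELECT c.id, p.name, c.salary FROM departments p JOIN staff c ON c.dept_id = p.id

Result:
id | name        | salary
---+-------------+-------
1  | Engineering | 58740 
2  | Finance     | 53906 
3  | Finance     | 67250 
4  | Finance     | 142844
5  | Finance     | 108152
6  | Finance     | 77464 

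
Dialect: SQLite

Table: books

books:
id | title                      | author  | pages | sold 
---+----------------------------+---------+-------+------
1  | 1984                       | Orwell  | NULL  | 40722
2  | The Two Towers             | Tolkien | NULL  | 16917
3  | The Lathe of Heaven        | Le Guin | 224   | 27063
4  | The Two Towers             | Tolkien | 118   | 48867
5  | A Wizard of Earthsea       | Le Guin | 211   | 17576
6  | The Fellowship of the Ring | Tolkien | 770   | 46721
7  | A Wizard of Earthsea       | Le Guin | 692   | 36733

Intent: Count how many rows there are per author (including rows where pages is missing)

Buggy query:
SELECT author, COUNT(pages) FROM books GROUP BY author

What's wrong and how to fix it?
Bug: COUNT(pages) skips NULLs, so groups with missing pages are undercounted

Fix: Replace COUNT(pages) with COUNT(*)

Corrected query:
SELECT author, COUNT(*) FROM books GROUP BY author

Result:
author  | COUNT(*)
--------+---------
Le Guin | 3       
Orwell  | 1       
Tolkien | 3       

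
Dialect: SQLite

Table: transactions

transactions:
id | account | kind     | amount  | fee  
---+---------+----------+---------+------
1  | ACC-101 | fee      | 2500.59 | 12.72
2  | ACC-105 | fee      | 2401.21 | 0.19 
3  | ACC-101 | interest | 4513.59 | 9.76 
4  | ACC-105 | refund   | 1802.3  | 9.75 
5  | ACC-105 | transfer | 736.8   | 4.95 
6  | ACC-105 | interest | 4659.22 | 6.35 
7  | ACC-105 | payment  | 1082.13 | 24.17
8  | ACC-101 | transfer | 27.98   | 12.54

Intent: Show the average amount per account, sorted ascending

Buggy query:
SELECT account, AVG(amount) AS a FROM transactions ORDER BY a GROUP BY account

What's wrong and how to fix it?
Bug: GROUP BY must precede ORDER BY

Fix: Reorder: SELECT … FROM … GROUP BY … ORDER BY …

Corrected query:
SELECT account, AVG(amount) AS a FROM transactions GROUP BY account ORDER BY a

Result:
account | a          
--------+------------
ACC-105 | 2136.332   
ACC-101 | 2347.386667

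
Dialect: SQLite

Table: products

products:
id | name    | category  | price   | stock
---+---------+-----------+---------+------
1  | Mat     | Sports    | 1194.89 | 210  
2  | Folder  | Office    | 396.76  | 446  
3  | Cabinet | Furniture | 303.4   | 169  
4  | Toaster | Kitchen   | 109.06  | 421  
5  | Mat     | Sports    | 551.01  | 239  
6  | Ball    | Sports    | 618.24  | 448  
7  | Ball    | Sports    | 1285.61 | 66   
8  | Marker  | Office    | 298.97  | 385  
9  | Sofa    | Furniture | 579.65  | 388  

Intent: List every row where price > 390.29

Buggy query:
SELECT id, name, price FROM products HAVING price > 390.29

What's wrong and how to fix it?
Bug: HAVING filters the output of aggregation, but this query has no GROUP BY and no aggregate functions, so SQLite rejects it (HAVING clause on a non-aggregate query); the condition here is per row

Fix: Replace HAVING with WHERE since the condition applies to individual rows

Corrected query:
SELECT id, name, price FROM products WHERE price > 390.29

Result:
id | name   | price  
---+--------+--------
1  | Mat    | 1194.89
2  | Folder | 396.76 
5  | Mat    | 551.01 
6  | Ball   | 618.24 
7  | Ball   | 1285.61
9  | Sofa   | 579.65 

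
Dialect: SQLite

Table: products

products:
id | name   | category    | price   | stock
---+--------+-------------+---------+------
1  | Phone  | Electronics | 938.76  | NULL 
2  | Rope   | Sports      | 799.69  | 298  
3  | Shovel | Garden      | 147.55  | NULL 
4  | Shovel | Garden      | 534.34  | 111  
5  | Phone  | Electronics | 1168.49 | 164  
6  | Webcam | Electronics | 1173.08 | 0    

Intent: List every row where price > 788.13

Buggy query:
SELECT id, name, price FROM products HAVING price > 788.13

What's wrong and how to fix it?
Bug: This is a non-aggregate query (no GROUP BY, no aggregates), so in SQLite the HAVING clause is invalid here; a row-level condition belongs in WHERE

Fix: Use WHERE for row-level filtering

Corrected query:
SELECT id, name, price FROM products WHERE price > 788.13

Result:
id | name   | price  
---+--------+--------
1  | Phone  | 938.76 
2  | Rope   | 799.69 
5  | Phone  | 1168.49
6  | Webcam | 1173.08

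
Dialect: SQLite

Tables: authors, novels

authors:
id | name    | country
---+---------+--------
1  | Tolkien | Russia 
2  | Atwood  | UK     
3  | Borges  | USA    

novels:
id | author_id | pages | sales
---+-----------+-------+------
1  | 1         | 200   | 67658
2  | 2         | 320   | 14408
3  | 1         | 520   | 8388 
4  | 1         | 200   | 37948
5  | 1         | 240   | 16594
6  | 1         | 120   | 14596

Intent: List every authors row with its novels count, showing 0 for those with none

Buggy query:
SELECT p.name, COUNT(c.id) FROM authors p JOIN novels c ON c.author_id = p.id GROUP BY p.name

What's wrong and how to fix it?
Bug: INNER JOIN drops authors rows that have no matching novels rows

Fix: Use LEFT JOIN so parents without children still appear (COUNT(c.id) gives 0)

Corrected query:
SELECT p.name, COUNT(c.id) FROM authors p LEFT JOIN novels c ON c.author_id = p.id GROUP BY p.name

Result:
name    | COUNT(c.id)
--------+------------
Atwood  | 1          
Borges  | 0          
Tolkien | 5          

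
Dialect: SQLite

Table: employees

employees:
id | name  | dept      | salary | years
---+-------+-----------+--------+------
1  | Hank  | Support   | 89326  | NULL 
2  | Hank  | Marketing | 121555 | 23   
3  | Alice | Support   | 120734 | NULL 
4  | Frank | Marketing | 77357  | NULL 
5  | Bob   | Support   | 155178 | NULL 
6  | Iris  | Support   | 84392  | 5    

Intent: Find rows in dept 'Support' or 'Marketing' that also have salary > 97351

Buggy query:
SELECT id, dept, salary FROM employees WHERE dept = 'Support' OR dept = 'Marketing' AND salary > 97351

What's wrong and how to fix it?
Bug: Without parentheses, AND is evaluated before OR, so the salary filter only applies to the 'Marketing' branch

Fix: Group the OR with parentheses (or use IN), then AND the threshold

Corrected query:
SELECT id, dept, salary FROM employees WHERE (dept = 'Support' OR dept = 'Marketing') AND salary > 97351

Result:
id | dept      | salary
---+-----------+-------
2  | Marketing | 121555
3  | Support   | 120734
5  | Support   | 155178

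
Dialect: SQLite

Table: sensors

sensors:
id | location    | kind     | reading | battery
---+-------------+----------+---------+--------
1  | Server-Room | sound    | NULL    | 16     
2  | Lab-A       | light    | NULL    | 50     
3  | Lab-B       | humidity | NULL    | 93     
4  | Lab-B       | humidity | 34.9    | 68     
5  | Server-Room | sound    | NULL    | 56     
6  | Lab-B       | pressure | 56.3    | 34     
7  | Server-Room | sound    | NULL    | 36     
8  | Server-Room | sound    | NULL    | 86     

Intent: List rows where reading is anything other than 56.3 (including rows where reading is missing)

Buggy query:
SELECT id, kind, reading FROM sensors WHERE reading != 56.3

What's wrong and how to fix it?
Bug: 'reading != 56.3' is unknown when reading is NULL, so NULL rows are silently excluded

Fix: Add an explicit OR reading IS NULL to include the missing-value rows

Corrected query:
SELECT id, kind, reading FROM sensors WHERE reading != 56.3 OR reading IS NULL

Result:
id | kind     | reading
---+----------+--------
1  | sound    | NULL   
2  | light    | NULL   
3  | humidity | NULL   
4  | humidity | 34.9   
5  | sound    | NULL   
7  | sound    | NULL   
8  | sound    | NULL   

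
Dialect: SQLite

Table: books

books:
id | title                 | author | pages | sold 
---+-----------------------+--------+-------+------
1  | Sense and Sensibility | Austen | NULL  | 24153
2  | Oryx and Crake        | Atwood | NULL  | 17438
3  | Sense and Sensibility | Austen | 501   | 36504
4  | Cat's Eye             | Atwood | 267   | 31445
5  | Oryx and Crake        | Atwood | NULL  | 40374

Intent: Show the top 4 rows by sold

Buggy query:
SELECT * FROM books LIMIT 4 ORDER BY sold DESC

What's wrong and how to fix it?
Bug: ORDER BY cannot follow LIMIT; LIMIT is the final clause

Fix: Sort with ORDER BY, then apply LIMIT

Corrected query:
SELECT * FROM books ORDER BY sold DESC LIMIT 4

Result:
id | title                 | author | pages | sold 
---+-----------------------+--------+-------+------
5  | Oryx and Crake        | Atwood | NULL  | 40374
3  | Sense and Sensibility | Austen | 501   | 36504
4  | Cat's Eye             | Atwood | 267   | 31445
1  | Sense and Sensibility | Austen | NULL  | 24153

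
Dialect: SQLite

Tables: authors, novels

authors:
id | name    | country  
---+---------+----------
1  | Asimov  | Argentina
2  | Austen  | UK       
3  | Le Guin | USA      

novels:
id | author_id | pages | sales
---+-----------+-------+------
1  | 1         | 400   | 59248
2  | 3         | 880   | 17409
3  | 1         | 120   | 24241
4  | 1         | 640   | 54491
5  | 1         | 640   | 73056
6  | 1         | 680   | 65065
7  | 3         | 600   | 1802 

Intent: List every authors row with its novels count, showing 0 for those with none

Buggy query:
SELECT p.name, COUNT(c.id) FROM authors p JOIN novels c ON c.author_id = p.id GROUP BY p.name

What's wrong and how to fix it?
Bug: An inner join excludes parents with zero children

Fix: Use LEFT JOIN so parents without children still appear (COUNT(c.id) gives 0)

Corrected query:
SELECT p.name, COUNT(c.id) FROM authors p LEFT JOIN novels c ON c.author_id = p.id GROUP BY p.name

Result:
name    | COUNT(c.id)
--------+------------
Asimov  | 5          
Austen  | 0          
Le Guin | 2          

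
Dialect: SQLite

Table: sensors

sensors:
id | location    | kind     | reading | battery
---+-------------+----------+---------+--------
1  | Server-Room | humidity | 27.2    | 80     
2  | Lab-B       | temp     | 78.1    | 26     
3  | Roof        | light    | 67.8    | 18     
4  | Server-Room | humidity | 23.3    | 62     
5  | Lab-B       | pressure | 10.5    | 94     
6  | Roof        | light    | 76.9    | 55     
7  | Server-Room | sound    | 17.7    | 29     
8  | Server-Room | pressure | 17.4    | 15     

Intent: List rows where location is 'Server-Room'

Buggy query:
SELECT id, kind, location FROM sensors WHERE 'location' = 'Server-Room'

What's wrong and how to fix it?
Bug: 'location' in single quotes is a string literal, not the column; the comparison is literal-vs-literal and never true

Fix: Remove the quotes around the column name (or use double quotes for an identifier)

Corrected query:
SELECT id, kind, location FROM sensors WHERE location = 'Server-Room'

Result:
id | kind     | location   
---+----------+------------
1  | humidity | Server-Room
4  | humidity | Server-Room
7  | sound    | Server-Room
8  | pressure | Server-Room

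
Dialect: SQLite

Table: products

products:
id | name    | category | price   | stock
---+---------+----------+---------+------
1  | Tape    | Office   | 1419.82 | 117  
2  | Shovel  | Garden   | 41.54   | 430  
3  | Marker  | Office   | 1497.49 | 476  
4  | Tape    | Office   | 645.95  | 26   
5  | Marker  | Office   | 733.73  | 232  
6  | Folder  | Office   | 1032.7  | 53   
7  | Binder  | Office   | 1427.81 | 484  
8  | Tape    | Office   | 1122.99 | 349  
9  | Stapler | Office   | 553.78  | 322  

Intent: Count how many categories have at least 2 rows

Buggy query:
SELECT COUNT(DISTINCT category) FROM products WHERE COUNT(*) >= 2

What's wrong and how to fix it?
Bug: WHERE filters individual rows, not groups, so a group-level COUNT is invalid there

Fix: Use a subquery that GROUPs and filters with HAVING, then count its rows

Corrected query:
SELECT COUNT(*) FROM (SELECT category FROM products GROUP BY category HAVING COUNT(*) >= 2)

Result:
COUNT(*)
--------
1       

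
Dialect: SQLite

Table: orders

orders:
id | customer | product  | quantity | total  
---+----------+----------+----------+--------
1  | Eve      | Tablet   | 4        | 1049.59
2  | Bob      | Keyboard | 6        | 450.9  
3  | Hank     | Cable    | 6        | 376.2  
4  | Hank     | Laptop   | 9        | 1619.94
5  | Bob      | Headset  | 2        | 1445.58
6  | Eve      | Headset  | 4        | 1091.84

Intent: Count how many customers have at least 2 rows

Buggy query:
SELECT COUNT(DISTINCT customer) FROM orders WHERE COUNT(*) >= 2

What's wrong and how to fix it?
Bug: WHERE filters individual rows, not groups, so a group-level COUNT is invalid there

Fix: Use a subquery that GROUPs and filters with HAVING, then count its rows

Corrected query:
SELECT COUNT(*) FROM (SELECT customer FROM orders GROUP BY customer HAVING COUNT(*) >= 2)

Result:
COUNT(*)
--------
3       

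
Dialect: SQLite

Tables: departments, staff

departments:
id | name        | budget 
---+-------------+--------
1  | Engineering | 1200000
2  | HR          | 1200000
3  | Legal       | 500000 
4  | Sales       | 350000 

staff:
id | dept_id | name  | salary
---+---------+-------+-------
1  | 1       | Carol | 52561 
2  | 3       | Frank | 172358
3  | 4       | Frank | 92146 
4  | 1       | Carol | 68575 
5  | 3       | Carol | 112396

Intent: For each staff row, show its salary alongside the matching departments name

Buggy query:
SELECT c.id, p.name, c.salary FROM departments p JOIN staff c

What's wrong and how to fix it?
Bug: Missing join condition: each staff row is matched to all departments rows instead of just its own

Fix: Specify the join condition linking the foreign key to the parent id

Corrected query:
SELECT c.id, p.name, c.salary FROM departments p JOIN staff c ON c.dept_id = p.id

Result:
id | name        | salary
---+-------------+-------
1  | Engineering | 52561 
2  | Legal       | 172358
3  | Sales       | 92146 
4  | Engineering | 68575 
5  | Legal       | 112396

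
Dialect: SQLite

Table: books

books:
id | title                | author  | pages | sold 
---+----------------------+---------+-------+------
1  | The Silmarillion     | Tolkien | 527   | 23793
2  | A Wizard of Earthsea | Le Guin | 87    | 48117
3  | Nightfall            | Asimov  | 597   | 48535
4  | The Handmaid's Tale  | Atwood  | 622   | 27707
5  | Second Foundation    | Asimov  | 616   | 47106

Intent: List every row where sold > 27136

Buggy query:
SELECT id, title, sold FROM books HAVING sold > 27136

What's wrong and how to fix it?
Bug: HAVING filters the output of aggregation, but this query has no GROUP BY and no aggregate functions, so SQLite rejects it (HAVING clause on a non-aggregate query); the condition here is per row

Fix: Replace HAVING with WHERE since the condition applies to individual rows

Corrected query:
SELECT id, title, sold FROM books WHERE sold > 27136

Result:
id | title                | sold 
---+----------------------+------
2  | A Wizard of Earthsea | 48117
3  | Nightfall            | 48535
4  | The Handmaid's Tale  | 27707
5  | Second Foundation    | 47106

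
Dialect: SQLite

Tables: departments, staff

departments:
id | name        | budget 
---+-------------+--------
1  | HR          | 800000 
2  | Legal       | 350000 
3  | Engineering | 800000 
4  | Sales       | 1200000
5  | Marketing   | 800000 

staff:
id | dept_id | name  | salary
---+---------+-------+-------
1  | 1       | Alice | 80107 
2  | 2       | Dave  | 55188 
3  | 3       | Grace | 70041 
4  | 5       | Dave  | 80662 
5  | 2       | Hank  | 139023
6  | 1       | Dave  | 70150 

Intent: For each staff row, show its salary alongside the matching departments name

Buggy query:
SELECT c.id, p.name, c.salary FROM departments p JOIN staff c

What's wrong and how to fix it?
Bug: JOIN with no ON clause produces a cartesian product; every staff row pairs with every departments row

Fix: Add ON c.dept_id = p.id to the JOIN

Corrected query:
SELECT c.id, p.name, c.salary FROM departments p JOIN staff c ON c.dept_id = p.id

Result:
id | name        | salary
---+-------------+-------
1  | HR          | 80107 
2  | Legal       | 55188 
3  | Engineering | 70041 
4  | Marketing   | 80662 
5  | Legal       | 139023
6  | HR          | 70150 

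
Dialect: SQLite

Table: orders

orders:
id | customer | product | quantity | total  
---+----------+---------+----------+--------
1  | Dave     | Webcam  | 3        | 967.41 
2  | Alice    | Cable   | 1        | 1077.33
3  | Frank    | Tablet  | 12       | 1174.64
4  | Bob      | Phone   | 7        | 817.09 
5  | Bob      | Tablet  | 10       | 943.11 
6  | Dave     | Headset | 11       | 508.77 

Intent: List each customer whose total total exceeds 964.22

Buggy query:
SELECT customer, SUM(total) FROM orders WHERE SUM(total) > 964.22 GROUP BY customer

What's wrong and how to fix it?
Bug: SUM(total) is an aggregate, but WHERE filters rows before aggregation

Fix: Use HAVING (which filters groups after aggregation) instead of WHERE

Corrected query:
SELECT customer, SUM(total) FROM orders GROUP BY customer HAVING SUM(total) > 964.22

Result:
customer | SUM(total)
---------+-----------
Alice    | 1077.33   
Bob      | 1760.2    
Dave     | 1476.18   
Frank    | 1174.64   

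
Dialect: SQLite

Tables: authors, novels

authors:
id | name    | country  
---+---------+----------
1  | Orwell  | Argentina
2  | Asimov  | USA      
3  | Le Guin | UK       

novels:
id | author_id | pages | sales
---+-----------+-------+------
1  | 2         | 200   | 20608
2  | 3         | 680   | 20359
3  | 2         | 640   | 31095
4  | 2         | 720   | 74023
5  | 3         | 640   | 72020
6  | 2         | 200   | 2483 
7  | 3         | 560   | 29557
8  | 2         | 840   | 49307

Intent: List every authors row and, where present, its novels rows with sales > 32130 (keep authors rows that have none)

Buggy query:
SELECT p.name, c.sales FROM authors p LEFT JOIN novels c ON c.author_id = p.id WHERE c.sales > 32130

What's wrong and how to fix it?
Bug: A WHERE condition on the right-hand table after LEFT JOIN drops unmatched parents

Fix: Move the right-table condition into the ON clause so unmatched parents are kept

Corrected query:
SELECT p.name, c.sales FROM authors p LEFT JOIN novels c ON c.author_id = p.id AND c.sales > 32130

Result:
name    | sales
--------+------
Orwell  | NULL 
Asimov  | 49307
Asimov  | 74023
Le Guin | 72020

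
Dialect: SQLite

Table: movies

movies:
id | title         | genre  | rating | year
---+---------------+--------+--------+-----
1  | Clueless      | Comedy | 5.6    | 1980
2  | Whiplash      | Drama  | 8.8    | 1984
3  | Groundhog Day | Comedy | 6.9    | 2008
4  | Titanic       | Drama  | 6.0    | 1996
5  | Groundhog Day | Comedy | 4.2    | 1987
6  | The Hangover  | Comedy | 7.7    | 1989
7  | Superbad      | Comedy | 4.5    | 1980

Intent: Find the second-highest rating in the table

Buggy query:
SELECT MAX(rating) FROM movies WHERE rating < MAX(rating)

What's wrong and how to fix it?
Bug: MAX(rating) on the right of the comparison is an aggregate-in-WHERE error

Fix: Compute the overall MAX in a subquery, then take MAX of rows below it

Corrected query:
SELECT MAX(rating) FROM movies WHERE rating < (SELECT MAX(rating) FROM movies)

Result:
MAX(rating)
-----------
7.7        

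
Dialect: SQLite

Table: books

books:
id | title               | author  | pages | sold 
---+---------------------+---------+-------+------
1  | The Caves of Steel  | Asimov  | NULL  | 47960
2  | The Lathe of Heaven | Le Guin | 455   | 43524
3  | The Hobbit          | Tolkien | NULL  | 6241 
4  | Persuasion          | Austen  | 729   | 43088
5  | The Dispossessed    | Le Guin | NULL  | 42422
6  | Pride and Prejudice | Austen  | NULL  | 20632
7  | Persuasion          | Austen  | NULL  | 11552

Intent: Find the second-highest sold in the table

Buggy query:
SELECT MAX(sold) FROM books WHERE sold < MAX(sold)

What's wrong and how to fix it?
Bug: The inner MAX is an aggregate inside WHERE, which is not allowed

Fix: Compute the overall MAX in a subquery, then take MAX of rows below it

Corrected query:
SELECT MAX(sold) FROM books WHERE sold < (SELECT MAX(sold) FROM books)

Result:
MAX(sold)
---------
43524    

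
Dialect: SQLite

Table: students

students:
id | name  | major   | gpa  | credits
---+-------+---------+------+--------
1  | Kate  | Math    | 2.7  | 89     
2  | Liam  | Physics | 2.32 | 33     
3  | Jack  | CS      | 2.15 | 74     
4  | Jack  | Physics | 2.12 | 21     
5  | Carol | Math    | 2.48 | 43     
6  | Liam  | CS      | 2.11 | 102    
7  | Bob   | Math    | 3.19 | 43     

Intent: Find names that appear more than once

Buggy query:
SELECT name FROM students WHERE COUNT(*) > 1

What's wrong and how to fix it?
Bug: WHERE can't reference COUNT(*); aggregates are computed after WHERE

Fix: GROUP BY name, then filter groups with HAVING COUNT(*) > 1

Corrected query:
SELECT name FROM students GROUP BY name HAVING COUNT(*) > 1

Result:
name
----
Jack
Liam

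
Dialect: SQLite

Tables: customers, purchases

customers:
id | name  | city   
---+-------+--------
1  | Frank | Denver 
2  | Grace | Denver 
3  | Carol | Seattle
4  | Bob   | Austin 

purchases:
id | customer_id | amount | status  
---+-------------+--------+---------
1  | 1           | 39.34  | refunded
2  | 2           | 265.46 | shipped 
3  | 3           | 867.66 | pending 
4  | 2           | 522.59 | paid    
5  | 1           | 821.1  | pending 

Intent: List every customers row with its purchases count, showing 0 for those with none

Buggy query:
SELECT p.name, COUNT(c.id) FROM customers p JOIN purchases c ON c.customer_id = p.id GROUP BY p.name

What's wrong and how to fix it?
Bug: INNER JOIN drops customers rows that have no matching purchases rows

Fix: Use LEFT JOIN so parents without children still appear (COUNT(c.id) gives 0)

Corrected query:
SELECT p.name, COUNT(c.id) FROM customers p LEFT JOIN purchases c ON c.customer_id = p.id GROUP BY p.name

Result:
name  | COUNT(c.id)
------+------------
Bob   | 0          
Carol | 1          
Frank | 2          
Grace | 2          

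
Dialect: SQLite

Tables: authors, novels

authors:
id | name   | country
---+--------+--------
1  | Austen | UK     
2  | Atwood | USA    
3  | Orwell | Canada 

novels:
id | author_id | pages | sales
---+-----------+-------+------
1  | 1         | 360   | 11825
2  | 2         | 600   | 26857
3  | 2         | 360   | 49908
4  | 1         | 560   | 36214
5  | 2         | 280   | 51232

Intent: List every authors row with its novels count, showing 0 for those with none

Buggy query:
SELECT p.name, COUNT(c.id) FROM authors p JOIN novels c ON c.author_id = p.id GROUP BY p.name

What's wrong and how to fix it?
Bug: An inner join excludes parents with zero children

Fix: Switch to LEFT JOIN to retain unmatched parent rows

Corrected query:
SELECT p.name, COUNT(c.id) FROM authors p LEFT JOIN novels c ON c.author_id = p.id GROUP BY p.name

Result:
name   | COUNT(c.id)
-------+------------
Atwood | 3          
Austen | 2          
Orwell | 0          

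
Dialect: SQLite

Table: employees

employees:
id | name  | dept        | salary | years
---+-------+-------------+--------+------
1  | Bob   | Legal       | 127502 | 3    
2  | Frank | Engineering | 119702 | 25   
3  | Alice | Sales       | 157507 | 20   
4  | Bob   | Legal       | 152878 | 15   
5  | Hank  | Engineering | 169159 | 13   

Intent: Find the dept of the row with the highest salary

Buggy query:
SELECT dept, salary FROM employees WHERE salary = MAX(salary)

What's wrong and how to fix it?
Bug: WHERE is evaluated per row; an aggregate over the whole table isn't defined there

Fix: Wrap MAX in a scalar subquery so WHERE compares against a single value

Corrected query:
SELECT dept, salary FROM employees WHERE salary = (SELECT MAX(salary) FROM employees)

Result:
dept        | salary
------------+-------
Engineering | 169159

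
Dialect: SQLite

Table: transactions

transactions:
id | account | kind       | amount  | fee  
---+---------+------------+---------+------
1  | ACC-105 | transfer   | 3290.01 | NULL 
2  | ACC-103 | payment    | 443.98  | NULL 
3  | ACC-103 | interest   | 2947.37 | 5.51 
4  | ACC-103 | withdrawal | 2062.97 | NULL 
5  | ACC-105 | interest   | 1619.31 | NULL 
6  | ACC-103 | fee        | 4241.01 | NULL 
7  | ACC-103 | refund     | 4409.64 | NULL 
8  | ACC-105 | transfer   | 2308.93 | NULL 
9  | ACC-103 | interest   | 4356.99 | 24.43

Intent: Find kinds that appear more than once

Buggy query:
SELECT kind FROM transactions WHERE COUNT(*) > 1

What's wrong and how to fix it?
Bug: COUNT(*) is an aggregate and cannot be used in WHERE

Fix: GROUP BY kind, then filter groups with HAVING COUNT(*) > 1

Corrected query:
SELECT kind FROM transactions GROUP BY kind HAVING COUNT(*) > 1

Result:
kind    
--------
interest
transfer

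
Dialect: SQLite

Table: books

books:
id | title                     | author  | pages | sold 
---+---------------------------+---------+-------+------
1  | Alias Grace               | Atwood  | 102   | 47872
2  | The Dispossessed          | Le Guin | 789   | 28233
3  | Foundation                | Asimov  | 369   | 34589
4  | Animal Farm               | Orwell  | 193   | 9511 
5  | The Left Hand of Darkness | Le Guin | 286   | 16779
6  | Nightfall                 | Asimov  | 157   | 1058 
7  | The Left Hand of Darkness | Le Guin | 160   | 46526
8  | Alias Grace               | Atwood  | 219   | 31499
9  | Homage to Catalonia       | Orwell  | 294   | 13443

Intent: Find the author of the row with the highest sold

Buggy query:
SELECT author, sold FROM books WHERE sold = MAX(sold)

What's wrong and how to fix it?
Bug: MAX(sold) is an aggregate and cannot be used directly in WHERE

Fix: Use a subquery: WHERE sold = (SELECT MAX(sold) FROM books)

Corrected query:
SELECT author, sold FROM books WHERE sold = (SELECT MAX(sold) FROM books)

Result:
author | sold 
-------+------
Atwood | 47872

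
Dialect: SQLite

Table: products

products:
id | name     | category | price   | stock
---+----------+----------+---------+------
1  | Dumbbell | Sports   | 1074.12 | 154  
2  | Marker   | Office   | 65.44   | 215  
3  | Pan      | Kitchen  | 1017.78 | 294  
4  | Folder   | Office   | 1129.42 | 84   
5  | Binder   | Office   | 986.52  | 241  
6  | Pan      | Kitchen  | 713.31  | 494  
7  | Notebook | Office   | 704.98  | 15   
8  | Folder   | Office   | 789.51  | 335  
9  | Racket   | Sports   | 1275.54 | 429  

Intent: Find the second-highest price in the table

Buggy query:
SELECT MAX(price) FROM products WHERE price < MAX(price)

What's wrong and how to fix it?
Bug: MAX(price) on the right of the comparison is an aggregate-in-WHERE error

Fix: Put the inner MAX in a scalar subquery

Corrected query:
SELECT MAX(price) FROM products WHERE price < (SELECT MAX(price) FROM products)

Result:
MAX(price)
----------
1129.42   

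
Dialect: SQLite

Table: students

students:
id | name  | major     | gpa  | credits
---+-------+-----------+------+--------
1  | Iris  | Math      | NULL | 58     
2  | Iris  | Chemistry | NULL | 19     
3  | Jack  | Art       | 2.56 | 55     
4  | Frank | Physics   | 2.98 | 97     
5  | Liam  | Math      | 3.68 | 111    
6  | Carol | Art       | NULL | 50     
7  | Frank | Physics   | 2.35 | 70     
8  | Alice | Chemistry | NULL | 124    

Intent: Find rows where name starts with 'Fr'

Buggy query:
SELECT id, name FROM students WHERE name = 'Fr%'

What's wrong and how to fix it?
Bug: '=' compares the literal string including the % character; pattern matching needs LIKE

Fix: Use LIKE for wildcard pattern matching

Corrected query:
SELECT id, name FROM students WHERE name LIKE 'Fr%'

Result:
id | name 
---+------
4  | Frank
7  | Frank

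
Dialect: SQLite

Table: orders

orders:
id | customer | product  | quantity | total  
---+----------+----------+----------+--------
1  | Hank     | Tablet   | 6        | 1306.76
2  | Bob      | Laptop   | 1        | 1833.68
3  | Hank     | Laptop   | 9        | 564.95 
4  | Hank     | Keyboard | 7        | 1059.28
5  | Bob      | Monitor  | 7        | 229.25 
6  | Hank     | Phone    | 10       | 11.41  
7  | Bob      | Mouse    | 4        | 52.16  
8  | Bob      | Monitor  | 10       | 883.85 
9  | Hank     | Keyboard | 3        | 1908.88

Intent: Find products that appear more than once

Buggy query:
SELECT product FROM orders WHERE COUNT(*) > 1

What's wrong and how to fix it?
Bug: WHERE can't reference COUNT(*); aggregates are computed after WHERE

Fix: Group first, then use HAVING for the count condition

Corrected query:
SELECT product FROM orders GROUP BY product HAVING COUNT(*) > 1

Result:
product 
--------
Keyboard
Laptop  
Monitor 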